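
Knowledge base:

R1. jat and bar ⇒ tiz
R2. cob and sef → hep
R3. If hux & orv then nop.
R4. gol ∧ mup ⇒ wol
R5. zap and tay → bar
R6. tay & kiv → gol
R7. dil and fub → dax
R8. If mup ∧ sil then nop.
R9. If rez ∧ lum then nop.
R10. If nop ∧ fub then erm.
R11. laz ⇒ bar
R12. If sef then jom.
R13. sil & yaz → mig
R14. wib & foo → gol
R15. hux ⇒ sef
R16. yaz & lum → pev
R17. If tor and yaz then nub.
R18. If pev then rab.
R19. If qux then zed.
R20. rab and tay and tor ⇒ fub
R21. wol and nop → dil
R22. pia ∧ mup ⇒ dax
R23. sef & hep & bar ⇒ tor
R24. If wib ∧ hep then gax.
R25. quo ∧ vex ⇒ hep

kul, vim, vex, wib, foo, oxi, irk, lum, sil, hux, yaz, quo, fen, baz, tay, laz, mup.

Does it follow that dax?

nop  (by R8: mup, sil)
bar  (by R11: laz)
gol  (by R14: wib, foo)
sef  (by R15: hux)
pev  (by R16: yaz, lum)
rab  (by R18: pev)
hep  (by R25: quo, vex)
wol  (by R4: gol, mup)
dil  (by R21: wol, nop)
tor  (by R23: sef, hep, bar)
fub  (by R20: rab, tay, tor)
dax  (by R7: dil, fub)

Yes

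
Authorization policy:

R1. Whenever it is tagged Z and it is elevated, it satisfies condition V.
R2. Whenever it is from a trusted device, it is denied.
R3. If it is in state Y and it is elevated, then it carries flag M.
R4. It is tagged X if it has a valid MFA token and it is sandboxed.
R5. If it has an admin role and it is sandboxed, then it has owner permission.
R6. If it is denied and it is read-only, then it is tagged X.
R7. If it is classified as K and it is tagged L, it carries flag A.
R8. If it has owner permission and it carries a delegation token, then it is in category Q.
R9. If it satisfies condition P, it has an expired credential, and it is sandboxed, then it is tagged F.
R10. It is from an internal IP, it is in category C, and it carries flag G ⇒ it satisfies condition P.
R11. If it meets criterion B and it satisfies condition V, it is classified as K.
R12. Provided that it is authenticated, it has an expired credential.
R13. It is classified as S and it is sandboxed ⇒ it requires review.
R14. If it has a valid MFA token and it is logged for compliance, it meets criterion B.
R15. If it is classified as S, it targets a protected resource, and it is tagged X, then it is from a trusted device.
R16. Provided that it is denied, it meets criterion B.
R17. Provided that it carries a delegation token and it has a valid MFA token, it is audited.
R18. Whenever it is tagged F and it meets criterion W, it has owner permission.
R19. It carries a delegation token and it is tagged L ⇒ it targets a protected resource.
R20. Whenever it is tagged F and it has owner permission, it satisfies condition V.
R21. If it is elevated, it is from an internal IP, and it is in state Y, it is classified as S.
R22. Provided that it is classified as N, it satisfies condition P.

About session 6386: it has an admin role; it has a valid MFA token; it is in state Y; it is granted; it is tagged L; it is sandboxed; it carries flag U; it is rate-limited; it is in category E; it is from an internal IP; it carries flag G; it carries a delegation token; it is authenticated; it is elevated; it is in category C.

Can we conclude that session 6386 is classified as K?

By R4 (it has a valid MFA token, it is sandboxed): it is tagged X.
By R5 (it has an admin role, it is sandboxed): it has owner permission.
By R10 (it is from an internal IP, it is in category C, it carries flag G): it satisfies condition P.
By R12 (it is authenticated): it has an expired credential.
By R19 (it carries a delegation token, it is tagged L): it targets a protected resource.
By R21 (it is elevated, it is from an internal IP, it is in state Y): it is classified as S.
By R9 (it satisfies condition P, it has an expired credential, it is sandboxed): it is tagged F.
By R15 (it is classified as S, it targets a protected resource, it is tagged X): it is from a trusted device.
By R20 (it is tagged F, it has owner permission): it satisfies condition V.
By R2 (it is from a trusted device): it is denied.
By R16 (it is denied): it meets criterion B.
By R11 (it meets criterion B, it satisfies condition V): it is classified as K.

Yes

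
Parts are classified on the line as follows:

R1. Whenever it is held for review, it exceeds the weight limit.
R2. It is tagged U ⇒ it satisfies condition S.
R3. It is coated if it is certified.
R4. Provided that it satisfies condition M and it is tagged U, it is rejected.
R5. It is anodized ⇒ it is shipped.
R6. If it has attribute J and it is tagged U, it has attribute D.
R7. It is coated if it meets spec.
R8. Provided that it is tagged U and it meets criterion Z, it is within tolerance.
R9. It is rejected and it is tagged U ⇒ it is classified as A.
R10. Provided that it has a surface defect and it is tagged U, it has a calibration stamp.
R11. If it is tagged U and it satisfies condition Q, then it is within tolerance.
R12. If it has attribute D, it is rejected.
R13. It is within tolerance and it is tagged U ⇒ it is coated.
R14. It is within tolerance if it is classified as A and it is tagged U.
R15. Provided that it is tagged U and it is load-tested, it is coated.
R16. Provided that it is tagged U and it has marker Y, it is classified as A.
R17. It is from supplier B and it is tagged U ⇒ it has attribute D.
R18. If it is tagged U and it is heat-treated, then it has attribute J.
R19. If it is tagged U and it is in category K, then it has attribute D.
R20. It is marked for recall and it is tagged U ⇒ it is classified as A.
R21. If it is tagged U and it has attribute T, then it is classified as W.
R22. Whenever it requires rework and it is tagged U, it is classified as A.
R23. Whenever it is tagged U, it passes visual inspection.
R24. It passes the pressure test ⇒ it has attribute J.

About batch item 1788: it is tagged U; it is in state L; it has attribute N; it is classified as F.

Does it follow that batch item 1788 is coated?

Forward chaining from the given facts derives: satisfies condition S, passes visual inspection.
Rules concluding "it is coated": R3 needs "it is certified"; R7 needs "it meets spec"; R13 needs "it is within tolerance"; R15 needs "it is load-tested" — none of these are established.

No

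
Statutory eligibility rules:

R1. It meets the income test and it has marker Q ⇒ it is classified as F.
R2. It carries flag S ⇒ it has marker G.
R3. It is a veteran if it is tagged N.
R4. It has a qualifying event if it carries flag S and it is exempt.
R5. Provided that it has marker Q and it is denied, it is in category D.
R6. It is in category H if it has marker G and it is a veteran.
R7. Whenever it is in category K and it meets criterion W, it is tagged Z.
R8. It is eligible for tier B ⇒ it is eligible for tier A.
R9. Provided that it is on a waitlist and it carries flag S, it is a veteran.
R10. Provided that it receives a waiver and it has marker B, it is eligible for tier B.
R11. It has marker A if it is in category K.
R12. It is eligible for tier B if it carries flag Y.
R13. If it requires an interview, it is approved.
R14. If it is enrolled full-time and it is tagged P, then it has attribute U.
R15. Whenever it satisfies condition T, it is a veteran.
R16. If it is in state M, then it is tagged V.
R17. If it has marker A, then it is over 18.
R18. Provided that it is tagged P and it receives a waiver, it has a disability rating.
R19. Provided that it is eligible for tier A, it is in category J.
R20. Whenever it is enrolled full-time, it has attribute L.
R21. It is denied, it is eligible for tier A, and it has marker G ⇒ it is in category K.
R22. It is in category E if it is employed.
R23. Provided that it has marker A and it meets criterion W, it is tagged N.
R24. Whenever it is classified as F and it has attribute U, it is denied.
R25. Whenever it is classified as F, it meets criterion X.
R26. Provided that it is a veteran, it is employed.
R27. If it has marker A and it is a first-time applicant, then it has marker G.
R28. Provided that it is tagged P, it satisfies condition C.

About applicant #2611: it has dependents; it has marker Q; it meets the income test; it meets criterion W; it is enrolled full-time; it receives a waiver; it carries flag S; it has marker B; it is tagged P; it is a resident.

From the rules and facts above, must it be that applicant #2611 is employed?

Yes

By R1 (it meets the income test, it has marker Q): it is classified as F.
By R2 (it carries flag S): it has marker G.
By R10 (it receives a waiver, it has marker B): it is eligible for tier B.
By R14 (it is enrolled full-time, it is tagged P): it has attribute U.
By R24 (it is classified as F, it has attribute U): it is denied.
By R8 (it is eligible for tier B): it is eligible for tier A.
By R21 (it is denied, it is eligible for tier A, it has marker G): it is in category K.
By R11 (it is in category K): it has marker A.
By R23 (it has marker A, it meets criterion W): it is tagged N.
By R3 (it is tagged N): it is a veteran.
By R26 (it is a veteran): it is employed.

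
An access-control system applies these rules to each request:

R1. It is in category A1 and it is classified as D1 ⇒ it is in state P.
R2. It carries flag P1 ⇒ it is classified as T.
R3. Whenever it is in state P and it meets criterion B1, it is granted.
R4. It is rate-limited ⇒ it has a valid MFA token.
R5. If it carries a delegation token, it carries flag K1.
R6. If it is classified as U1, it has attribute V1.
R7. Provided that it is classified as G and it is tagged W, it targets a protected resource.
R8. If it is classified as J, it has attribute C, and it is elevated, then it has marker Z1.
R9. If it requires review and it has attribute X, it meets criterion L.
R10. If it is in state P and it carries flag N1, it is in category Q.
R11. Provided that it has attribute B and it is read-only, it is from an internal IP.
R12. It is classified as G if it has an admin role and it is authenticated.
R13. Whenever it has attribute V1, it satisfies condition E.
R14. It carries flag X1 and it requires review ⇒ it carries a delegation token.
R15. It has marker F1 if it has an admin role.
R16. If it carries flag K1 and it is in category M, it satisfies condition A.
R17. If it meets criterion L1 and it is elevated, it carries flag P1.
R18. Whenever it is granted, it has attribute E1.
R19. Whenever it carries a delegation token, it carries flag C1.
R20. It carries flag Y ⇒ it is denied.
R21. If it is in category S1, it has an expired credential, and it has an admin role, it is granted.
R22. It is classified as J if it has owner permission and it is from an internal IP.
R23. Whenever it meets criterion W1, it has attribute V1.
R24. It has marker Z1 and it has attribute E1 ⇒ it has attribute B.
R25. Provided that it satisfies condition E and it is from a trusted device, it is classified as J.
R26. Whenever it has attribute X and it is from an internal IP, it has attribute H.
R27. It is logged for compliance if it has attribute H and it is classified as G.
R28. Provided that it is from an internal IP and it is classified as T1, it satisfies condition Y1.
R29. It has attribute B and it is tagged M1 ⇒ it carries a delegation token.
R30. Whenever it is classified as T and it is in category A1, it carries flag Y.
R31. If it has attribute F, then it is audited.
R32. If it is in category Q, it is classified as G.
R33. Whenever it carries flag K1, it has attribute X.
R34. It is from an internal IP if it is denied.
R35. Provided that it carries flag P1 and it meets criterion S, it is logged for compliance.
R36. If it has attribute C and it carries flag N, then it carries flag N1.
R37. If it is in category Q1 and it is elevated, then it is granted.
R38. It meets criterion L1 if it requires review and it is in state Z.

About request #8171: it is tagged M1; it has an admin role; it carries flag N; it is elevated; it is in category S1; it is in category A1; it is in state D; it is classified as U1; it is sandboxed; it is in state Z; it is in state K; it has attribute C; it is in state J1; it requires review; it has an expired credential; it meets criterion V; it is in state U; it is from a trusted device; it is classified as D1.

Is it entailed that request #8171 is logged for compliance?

By R1 (it is in category A1, it is classified as D1): it is in state P.
By R6 (it is classified as U1): it has attribute V1.
By R13 (it has attribute V1): it satisfies condition E.
By R21 (it is in category S1, it has an expired credential, it has an admin role): it is granted.
By R25 (it satisfies condition E, it is from a trusted device): it is classified as J.
By R36 (it has attribute C, it carries flag N): it carries flag N1.
By R38 (it requires review, it is in state Z): it meets criterion L1.
By R8 (it is classified as J, it has attribute C, it is elevated): it has marker Z1.
By R10 (it is in state P, it carries flag N1): it is in category Q.
By R17 (it meets criterion L1, it is elevated): it carries flag P1.
By R18 (it is granted): it has attribute E1.
By R24 (it has marker Z1, it has attribute E1): it has attribute B.
By R29 (it has attribute B, it is tagged M1): it carries a delegation token.
By R32 (it is in category Q): it is classified as G.
By R2 (it carries flag P1): it is classified as T.
By R5 (it carries a delegation token): it carries flag K1.
By R30 (it is classified as T, it is in category A1): it carries flag Y.
By R33 (it carries flag K1): it has attribute X.
By R20 (it carries flag Y): it is denied.
By R34 (it is denied): it is from an internal IP.
By R26 (it has attribute X, it is from an internal IP): it has attribute H.
By R27 (it has attribute H, it is classified as G): it is logged for compliance.

Yes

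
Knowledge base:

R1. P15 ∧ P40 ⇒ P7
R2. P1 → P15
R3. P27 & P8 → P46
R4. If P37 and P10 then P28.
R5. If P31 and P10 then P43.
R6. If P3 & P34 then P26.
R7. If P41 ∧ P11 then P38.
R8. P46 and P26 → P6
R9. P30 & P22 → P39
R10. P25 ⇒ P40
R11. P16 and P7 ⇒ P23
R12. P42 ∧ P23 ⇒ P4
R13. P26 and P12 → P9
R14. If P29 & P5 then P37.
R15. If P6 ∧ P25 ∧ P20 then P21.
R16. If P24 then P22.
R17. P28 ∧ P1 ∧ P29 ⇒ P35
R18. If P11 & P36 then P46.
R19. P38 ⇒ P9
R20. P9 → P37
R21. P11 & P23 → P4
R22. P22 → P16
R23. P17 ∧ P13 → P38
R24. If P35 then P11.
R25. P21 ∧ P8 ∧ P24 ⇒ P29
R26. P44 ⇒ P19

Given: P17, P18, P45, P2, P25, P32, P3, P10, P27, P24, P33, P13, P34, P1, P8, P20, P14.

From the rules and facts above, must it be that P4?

P15  (by R2: P1)
P46  (by R3: P27, P8)
P26  (by R6: P3, P34)
P6  (by R8: P46, P26)
P40  (by R10: P25)
P21  (by R15: P6, P25, P20)
P22  (by R16: P24)
P16  (by R22: P22)
P38  (by R23: P17, P13)
P29  (by R25: P21, P8, P24)
P7  (by R1: P15, P40)
P23  (by R11: P16, P7)
P9  (by R19: P38)
P37  (by R20: P9)
P28  (by R4: P37, P10)
P35  (by R17: P28, P1, P29)
P11  (by R24: P35)
P4  (by R21: P11, P23)

Yes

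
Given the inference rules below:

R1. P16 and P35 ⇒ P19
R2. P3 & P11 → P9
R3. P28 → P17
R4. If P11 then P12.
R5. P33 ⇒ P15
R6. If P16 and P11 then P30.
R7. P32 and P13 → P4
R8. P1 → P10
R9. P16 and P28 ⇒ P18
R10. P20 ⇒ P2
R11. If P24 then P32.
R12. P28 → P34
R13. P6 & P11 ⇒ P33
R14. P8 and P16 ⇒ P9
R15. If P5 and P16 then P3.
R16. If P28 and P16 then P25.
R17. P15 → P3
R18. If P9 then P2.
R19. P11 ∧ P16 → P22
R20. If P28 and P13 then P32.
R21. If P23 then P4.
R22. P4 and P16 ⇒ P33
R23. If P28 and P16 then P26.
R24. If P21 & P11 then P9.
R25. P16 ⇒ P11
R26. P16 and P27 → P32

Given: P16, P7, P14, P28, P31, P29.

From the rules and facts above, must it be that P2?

No

Forward chaining from the given facts derives: P17, P18, P34, P25, P26, P11, P12, P30, P22.
Rules concluding P2: R10 needs P20; R18 needs P9 — none of these are established.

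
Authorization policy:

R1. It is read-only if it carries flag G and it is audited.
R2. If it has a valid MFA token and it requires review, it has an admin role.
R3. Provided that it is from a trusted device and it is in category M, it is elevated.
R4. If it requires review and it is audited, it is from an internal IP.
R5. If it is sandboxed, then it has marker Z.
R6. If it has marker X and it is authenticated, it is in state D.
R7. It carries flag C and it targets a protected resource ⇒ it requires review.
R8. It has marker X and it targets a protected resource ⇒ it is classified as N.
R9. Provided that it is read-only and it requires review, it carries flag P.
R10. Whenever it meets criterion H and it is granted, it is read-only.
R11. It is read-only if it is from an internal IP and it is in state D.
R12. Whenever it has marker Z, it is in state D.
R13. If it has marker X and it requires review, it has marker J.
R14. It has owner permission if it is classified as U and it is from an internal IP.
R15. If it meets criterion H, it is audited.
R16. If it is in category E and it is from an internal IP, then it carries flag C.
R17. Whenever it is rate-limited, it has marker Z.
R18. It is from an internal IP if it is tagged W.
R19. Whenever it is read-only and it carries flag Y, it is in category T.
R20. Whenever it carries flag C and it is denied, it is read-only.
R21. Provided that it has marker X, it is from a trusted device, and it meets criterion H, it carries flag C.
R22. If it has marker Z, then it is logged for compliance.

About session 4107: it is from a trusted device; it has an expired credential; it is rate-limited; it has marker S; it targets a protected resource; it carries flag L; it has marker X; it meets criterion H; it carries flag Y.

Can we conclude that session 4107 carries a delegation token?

No

Forward chaining from the given facts derives: is classified as N, is audited, has marker Z, carries flag C, is logged for compliance, requires review, is in state D, has marker J, is from an internal IP, is read-only, is in category T, carries flag P.
No rule has "it carries a delegation token" as its conclusion, and it is not among the given facts.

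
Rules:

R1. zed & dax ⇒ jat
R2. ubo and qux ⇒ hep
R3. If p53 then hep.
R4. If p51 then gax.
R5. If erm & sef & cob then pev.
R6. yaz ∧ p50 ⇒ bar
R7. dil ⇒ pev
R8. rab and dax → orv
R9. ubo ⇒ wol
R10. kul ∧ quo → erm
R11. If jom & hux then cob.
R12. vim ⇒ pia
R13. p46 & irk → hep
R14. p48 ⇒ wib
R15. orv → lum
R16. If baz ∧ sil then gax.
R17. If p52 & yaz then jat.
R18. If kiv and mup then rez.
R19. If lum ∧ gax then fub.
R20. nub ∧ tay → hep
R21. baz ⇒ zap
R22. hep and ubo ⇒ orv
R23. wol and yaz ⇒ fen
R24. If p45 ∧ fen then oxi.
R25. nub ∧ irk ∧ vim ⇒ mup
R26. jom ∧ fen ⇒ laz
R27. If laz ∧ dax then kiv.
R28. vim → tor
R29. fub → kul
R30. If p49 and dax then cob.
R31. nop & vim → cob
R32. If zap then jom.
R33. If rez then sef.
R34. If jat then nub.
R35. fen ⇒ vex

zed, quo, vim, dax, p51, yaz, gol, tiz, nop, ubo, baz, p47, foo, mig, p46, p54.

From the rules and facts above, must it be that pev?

Forward chaining from the given facts derives: jat, gax, wol, pia, zap, fen, tor, cob, jom, nub, vex, laz, kiv.
Rules concluding pev: R5 needs erm; R7 needs dil — none of these are established.

No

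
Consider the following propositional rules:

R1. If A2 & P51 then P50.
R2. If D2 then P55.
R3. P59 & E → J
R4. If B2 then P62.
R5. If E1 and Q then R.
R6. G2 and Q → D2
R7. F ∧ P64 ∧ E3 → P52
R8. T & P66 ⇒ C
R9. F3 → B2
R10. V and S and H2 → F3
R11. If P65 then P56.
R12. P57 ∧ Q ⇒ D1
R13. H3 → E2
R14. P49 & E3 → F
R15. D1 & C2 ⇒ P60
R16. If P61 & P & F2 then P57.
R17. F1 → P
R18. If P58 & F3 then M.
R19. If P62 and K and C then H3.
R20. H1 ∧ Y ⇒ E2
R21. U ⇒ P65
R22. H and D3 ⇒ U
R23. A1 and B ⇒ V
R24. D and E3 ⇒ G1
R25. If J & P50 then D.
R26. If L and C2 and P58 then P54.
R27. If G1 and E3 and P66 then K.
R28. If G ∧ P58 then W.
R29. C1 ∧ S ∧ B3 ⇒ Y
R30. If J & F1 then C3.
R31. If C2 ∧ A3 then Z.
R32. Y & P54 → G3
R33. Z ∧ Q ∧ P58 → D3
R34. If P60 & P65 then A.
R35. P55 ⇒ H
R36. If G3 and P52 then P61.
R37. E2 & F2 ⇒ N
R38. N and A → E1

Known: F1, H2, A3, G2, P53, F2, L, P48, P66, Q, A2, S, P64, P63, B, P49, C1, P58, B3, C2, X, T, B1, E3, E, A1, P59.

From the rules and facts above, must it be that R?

Forward chaining from the given facts derives: J, D2, C, F, P, V, P54, Y, C3, Z, G3, D3, P55, P52, F3, M, H, P61, B2, P57, U, P62, D1, P60, P65, A, P56.
The only rule concluding R is R5, which needs E1; that is never established.

No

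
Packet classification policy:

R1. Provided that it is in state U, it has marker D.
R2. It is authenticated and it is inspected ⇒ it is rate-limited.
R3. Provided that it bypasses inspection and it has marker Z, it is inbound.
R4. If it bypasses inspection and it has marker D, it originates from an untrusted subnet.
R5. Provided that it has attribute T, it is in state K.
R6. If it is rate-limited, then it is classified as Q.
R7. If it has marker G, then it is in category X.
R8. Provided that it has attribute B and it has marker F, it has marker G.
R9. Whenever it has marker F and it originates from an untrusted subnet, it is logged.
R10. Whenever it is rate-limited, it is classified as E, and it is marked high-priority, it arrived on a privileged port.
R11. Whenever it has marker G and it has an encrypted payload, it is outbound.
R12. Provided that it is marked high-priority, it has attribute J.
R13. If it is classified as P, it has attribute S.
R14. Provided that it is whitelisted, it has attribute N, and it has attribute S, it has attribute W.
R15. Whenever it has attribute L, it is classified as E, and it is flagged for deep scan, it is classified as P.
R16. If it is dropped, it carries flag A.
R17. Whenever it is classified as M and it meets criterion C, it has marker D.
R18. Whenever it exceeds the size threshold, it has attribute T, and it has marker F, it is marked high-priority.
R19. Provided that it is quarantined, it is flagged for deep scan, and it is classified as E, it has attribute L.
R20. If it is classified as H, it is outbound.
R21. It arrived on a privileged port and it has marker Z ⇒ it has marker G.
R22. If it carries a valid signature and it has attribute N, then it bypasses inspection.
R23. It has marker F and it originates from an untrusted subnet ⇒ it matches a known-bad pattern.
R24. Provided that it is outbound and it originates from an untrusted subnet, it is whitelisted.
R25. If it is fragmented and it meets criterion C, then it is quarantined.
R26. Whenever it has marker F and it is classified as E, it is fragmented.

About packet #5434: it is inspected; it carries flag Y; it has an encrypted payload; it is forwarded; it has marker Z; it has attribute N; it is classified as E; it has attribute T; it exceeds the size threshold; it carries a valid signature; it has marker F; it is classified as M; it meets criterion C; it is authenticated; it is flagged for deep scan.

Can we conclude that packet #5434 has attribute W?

Yes

By R2 (it is authenticated, it is inspected): it is rate-limited.
By R17 (it is classified as M, it meets criterion C): it has marker D.
By R18 (it exceeds the size threshold, it has attribute T, it has marker F): it is marked high-priority.
By R22 (it carries a valid signature, it has attribute N): it bypasses inspection.
By R26 (it has marker F, it is classified as E): it is fragmented.
By R4 (it bypasses inspection, it has marker D): it originates from an untrusted subnet.
By R10 (it is rate-limited, it is classified as E, it is marked high-priority): it arrived on a privileged port.
By R21 (it arrived on a privileged port, it has marker Z): it has marker G.
By R25 (it is fragmented, it meets criterion C): it is quarantined.
By R11 (it has marker G, it has an encrypted payload): it is outbound.
By R19 (it is quarantined, it is flagged for deep scan, it is classified as E): it has attribute L.
By R24 (it is outbound, it originates from an untrusted subnet): it is whitelisted.
By R15 (it has attribute L, it is classified as E, it is flagged for deep scan): it is classified as P.
By R13 (it is classified as P): it has attribute S.
By R14 (it is whitelisted, it has attribute N, it has attribute S): it has attribute W.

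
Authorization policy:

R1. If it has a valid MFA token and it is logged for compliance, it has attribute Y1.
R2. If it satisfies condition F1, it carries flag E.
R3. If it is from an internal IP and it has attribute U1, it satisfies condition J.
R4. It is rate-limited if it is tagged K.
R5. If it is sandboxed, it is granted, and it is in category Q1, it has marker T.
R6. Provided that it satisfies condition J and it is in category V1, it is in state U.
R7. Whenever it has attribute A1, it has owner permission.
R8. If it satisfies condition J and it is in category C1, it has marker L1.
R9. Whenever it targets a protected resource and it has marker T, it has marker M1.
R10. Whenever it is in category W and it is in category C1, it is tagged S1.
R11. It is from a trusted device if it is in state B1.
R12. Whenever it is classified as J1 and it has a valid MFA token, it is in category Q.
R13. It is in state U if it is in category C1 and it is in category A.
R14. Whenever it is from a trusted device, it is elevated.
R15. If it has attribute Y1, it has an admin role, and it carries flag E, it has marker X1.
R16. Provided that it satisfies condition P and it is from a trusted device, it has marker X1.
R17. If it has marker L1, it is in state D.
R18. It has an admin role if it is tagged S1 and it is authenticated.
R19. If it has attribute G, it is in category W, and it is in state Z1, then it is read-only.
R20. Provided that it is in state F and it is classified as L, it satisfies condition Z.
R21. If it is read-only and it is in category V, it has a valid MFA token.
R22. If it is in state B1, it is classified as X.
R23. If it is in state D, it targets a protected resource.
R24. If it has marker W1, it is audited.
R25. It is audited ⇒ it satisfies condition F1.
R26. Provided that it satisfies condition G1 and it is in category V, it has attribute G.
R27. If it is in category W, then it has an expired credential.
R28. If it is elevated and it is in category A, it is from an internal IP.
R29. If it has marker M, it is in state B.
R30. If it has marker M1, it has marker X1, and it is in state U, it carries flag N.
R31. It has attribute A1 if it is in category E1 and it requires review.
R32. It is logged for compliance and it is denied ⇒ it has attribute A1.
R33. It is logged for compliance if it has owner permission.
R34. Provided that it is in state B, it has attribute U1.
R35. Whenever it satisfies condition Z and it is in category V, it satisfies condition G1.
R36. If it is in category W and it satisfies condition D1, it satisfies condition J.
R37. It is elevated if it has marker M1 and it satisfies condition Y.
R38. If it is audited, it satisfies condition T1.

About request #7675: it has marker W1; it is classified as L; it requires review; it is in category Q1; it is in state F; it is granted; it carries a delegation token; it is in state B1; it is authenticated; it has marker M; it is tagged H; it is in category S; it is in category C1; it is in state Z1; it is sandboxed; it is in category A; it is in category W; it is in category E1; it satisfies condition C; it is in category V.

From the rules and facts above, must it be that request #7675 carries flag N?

By R5 (it is sandboxed, it is granted, it is in category Q1): it has marker T.
By R10 (it is in category W, it is in category C1): it is tagged S1.
By R11 (it is in state B1): it is from a trusted device.
By R13 (it is in category C1, it is in category A): it is in state U.
By R14 (it is from a trusted device): it is elevated.
By R18 (it is tagged S1, it is authenticated): it has an admin role.
By R20 (it is in state F, it is classified as L): it satisfies condition Z.
By R24 (it has marker W1): it is audited.
By R25 (it is audited): it satisfies condition F1.
By R28 (it is elevated, it is in category A): it is from an internal IP.
By R29 (it has marker M): it is in state B.
By R31 (it is in category E1, it requires review): it has attribute A1.
By R34 (it is in state B): it has attribute U1.
By R35 (it satisfies condition Z, it is in category V): it satisfies condition G1.
By R2 (it satisfies condition F1): it carries flag E.
By R3 (it is from an internal IP, it has attribute U1): it satisfies condition J.
By R7 (it has attribute A1): it has owner permission.
By R8 (it satisfies condition J, it is in category C1): it has marker L1.
By R17 (it has marker L1): it is in state D.
By R23 (it is in state D): it targets a protected resource.
By R26 (it satisfies condition G1, it is in category V): it has attribute G.
By R33 (it has owner permission): it is logged for compliance.
By R9 (it targets a protected resource, it has marker T): it has marker M1.
By R19 (it has attribute G, it is in category W, it is in state Z1): it is read-only.
By R21 (it is read-only, it is in category V): it has a valid MFA token.
By R1 (it has a valid MFA token, it is logged for compliance): it has attribute Y1.
By R15 (it has attribute Y1, it has an admin role, it carries flag E): it has marker X1.
By R30 (it has marker M1, it has marker X1, it is in state U): it carries flag N.

Yes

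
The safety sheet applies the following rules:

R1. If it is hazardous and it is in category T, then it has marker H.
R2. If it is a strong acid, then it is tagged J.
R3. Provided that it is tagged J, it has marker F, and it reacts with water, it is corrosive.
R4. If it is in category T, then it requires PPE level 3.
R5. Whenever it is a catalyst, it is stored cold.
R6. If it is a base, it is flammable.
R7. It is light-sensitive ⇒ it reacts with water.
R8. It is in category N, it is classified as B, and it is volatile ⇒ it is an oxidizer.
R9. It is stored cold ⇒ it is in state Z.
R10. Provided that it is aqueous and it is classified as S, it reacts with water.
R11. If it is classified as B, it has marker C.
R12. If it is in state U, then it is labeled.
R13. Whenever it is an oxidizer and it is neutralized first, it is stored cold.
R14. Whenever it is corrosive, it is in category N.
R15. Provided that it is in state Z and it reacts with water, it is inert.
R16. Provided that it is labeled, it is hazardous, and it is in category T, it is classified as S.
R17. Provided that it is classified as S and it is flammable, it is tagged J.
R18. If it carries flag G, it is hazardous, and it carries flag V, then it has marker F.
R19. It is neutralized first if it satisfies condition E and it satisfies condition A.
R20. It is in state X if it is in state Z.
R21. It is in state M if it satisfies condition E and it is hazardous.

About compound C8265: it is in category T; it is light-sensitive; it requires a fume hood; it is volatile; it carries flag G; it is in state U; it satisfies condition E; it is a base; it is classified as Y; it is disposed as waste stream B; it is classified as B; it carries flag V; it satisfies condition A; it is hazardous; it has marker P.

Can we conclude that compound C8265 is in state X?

By R6 (it is a base): it is flammable.
By R7 (it is light-sensitive): it reacts with water.
By R12 (it is in state U): it is labeled.
By R16 (it is labeled, it is hazardous, it is in category T): it is classified as S.
By R17 (it is classified as S, it is flammable): it is tagged J.
By R18 (it carries flag G, it is hazardous, it carries flag V): it has marker F.
By R19 (it satisfies condition E, it satisfies condition A): it is neutralized first.
By R3 (it is tagged J, it has marker F, it reacts with water): it is corrosive.
By R14 (it is corrosive): it is in category N.
By R8 (it is in category N, it is classified as B, it is volatile): it is an oxidizer.
By R13 (it is an oxidizer, it is neutralized first): it is stored cold.
By R9 (it is stored cold): it is in state Z.
By R20 (it is in state Z): it is in state X.

Yes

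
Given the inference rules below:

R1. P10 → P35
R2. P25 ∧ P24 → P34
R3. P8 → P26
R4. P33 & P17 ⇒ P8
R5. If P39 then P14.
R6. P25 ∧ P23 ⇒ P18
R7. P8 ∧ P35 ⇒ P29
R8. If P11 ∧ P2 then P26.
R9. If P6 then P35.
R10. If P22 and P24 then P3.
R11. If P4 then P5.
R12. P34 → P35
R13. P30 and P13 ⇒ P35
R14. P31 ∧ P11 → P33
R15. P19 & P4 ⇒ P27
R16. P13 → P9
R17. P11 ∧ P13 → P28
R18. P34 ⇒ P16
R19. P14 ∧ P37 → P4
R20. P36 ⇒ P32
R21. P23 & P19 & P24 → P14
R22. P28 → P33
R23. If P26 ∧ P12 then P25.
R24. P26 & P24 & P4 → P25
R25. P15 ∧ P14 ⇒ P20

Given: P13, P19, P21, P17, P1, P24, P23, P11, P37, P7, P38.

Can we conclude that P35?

Yes

P28  (by R17: P11, P13)
P14  (by R21: P23, P19, P24)
P33  (by R22: P28)
P8  (by R4: P33, P17)
P4  (by R19: P14, P37)
P26  (by R3: P8)
P25  (by R24: P26, P24, P4)
P34  (by R2: P25, P24)
P35  (by R12: P34)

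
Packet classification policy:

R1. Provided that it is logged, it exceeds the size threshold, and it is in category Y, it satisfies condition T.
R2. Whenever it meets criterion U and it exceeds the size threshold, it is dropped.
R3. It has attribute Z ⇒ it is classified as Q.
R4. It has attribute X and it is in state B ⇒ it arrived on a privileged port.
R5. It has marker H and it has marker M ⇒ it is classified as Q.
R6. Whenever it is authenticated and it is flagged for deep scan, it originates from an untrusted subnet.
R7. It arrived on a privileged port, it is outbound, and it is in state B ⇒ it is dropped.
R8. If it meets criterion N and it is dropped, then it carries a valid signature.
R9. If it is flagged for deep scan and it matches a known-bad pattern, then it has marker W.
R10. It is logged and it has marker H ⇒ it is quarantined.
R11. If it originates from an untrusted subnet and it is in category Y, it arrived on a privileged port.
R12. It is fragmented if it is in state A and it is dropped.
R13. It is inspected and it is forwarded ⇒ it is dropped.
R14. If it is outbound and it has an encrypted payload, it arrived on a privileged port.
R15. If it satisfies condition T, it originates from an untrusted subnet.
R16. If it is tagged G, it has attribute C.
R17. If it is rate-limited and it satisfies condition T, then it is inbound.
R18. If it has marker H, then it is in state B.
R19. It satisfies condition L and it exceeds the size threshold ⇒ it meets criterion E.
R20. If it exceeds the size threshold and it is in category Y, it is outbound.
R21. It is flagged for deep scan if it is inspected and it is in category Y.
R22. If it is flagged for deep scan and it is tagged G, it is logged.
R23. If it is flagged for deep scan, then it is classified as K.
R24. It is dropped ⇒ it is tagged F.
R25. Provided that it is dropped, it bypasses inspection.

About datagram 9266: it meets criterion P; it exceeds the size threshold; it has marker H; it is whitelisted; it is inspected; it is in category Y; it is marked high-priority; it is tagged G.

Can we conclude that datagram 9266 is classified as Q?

Forward chaining from the given facts derives: has attribute C, is in state B, is outbound, is flagged for deep scan, is logged, is classified as K, satisfies condition T, is quarantined, originates from an untrusted subnet, arrived on a privileged port, is dropped, is tagged F, bypasses inspection.
Rules concluding "it is classified as Q": R3 needs "it has attribute Z"; R5 needs "it has marker M" — none of these are established.

No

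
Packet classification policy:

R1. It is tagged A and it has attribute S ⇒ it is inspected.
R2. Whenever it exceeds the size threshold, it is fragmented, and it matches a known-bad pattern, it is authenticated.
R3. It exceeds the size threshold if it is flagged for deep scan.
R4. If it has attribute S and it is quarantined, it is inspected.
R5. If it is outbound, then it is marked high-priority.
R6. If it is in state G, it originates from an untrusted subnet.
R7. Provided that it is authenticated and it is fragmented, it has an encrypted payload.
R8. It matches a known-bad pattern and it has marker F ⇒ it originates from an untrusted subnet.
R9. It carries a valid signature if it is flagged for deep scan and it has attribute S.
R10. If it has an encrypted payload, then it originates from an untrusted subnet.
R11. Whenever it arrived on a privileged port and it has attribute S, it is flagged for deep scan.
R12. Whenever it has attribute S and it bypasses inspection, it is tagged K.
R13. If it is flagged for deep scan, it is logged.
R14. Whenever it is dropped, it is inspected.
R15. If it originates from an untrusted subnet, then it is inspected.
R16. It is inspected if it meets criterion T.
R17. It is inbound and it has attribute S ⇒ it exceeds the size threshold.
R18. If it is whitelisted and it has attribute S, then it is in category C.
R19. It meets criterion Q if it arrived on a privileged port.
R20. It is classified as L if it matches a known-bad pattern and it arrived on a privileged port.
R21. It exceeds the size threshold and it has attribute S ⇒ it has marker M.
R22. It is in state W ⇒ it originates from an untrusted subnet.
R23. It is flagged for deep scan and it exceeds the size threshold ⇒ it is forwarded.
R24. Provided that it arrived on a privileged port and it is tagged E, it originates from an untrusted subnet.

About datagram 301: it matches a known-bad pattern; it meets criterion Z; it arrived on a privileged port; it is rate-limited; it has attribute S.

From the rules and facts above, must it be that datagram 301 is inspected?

Forward chaining from the given facts derives: is flagged for deep scan, is logged, meets criterion Q, is classified as L, exceeds the size threshold, carries a valid signature, has marker M, is forwarded.
Rules concluding "it is inspected": R1 needs "it is tagged A"; R4 needs "it is quarantined"; R14 needs "it is dropped"; R15 needs "it originates from an untrusted subnet"; R16 needs "it meets criterion T" — none of these are established.

No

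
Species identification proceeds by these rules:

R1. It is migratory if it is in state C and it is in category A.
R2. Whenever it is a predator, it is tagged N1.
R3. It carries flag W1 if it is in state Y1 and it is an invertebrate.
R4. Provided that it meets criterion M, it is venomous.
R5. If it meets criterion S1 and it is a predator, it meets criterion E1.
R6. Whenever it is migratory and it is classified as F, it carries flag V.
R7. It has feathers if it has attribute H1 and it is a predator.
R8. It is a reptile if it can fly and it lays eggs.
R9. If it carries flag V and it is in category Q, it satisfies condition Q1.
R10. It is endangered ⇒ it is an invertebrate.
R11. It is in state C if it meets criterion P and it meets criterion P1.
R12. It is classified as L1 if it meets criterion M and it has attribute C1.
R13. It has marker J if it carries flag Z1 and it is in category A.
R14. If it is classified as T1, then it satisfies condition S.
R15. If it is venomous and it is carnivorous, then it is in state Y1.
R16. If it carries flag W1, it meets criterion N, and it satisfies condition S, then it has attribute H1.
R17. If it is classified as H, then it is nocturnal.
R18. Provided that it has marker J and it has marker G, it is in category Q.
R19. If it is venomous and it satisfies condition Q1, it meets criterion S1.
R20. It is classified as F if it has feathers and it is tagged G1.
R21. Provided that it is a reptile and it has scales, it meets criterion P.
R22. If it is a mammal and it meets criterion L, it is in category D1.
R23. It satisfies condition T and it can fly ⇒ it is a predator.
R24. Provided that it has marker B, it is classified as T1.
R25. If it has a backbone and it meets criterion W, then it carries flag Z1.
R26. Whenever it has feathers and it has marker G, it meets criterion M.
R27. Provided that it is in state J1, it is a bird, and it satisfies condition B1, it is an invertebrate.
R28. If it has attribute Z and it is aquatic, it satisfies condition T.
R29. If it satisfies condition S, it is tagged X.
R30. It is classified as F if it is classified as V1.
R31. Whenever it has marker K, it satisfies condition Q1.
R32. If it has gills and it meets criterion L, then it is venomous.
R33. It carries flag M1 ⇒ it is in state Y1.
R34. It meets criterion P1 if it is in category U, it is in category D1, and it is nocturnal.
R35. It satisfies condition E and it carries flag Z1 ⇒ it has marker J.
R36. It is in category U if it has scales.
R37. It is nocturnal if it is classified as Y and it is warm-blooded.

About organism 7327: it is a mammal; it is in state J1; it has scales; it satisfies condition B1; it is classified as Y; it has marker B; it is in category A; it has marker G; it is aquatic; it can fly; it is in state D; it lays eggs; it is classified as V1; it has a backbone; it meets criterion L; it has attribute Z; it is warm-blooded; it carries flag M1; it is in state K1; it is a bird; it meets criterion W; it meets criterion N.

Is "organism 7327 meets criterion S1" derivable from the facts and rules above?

Yes

By R8 (it can fly, it lays eggs): it is a reptile.
By R21 (it is a reptile, it has scales): it meets criterion P.
By R22 (it is a mammal, it meets criterion L): it is in category D1.
By R24 (it has marker B): it is classified as T1.
By R25 (it has a backbone, it meets criterion W): it carries flag Z1.
By R27 (it is in state J1, it is a bird, it satisfies condition B1): it is an invertebrate.
By R28 (it has attribute Z, it is aquatic): it satisfies condition T.
By R30 (it is classified as V1): it is classified as F.
By R33 (it carries flag M1): it is in state Y1.
By R36 (it has scales): it is in category U.
By R37 (it is classified as Y, it is warm-blooded): it is nocturnal.
By R3 (it is in state Y1, it is an invertebrate): it carries flag W1.
By R13 (it carries flag Z1, it is in category A): it has marker J.
By R14 (it is classified as T1): it satisfies condition S.
By R16 (it carries flag W1, it meets criterion N, it satisfies condition S): it has attribute H1.
By R18 (it has marker J, it has marker G): it is in category Q.
By R23 (it satisfies condition T, it can fly): it is a predator.
By R34 (it is in category U, it is in category D1, it is nocturnal): it meets criterion P1.
By R7 (it has attribute H1, it is a predator): it has feathers.
By R11 (it meets criterion P, it meets criterion P1): it is in state C.
By R26 (it has feathers, it has marker G): it meets criterion M.
By R1 (it is in state C, it is in category A): it is migratory.
By R4 (it meets criterion M): it is venomous.
By R6 (it is migratory, it is classified as F): it carries flag V.
By R9 (it carries flag V, it is in category Q): it satisfies condition Q1.
By R19 (it is venomous, it satisfies condition Q1): it meets criterion S1.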